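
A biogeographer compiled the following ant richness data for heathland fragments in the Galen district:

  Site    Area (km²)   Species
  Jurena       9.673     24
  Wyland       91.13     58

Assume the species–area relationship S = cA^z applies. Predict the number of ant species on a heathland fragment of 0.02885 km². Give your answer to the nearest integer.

z = ln(58/24) / ln(91.13/9.673) = 0.8824 / 2.2429 = 0.3934
c = 24 / 9.673^0.3934 = 24 / 2.442 = 9.828
S₃ = 9.828 × 0.02885^0.3934 = 9.828 × 0.2479 ≈ 2.436

2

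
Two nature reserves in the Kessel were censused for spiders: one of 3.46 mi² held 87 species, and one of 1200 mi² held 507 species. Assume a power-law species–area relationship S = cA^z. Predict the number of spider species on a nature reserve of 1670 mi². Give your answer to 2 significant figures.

560

z = ln(507/87) / ln(1200/3.46) = 1.7626 / 5.8488 = 0.3014
c = 87 / 3.46^0.3014 = 87 / 1.454 = 59.85
S₃ = 59.85 × 1670^0.3014 = 59.85 × 9.358 ≈ 560.1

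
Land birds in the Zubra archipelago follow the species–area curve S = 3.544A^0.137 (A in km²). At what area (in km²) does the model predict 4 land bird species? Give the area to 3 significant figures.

4 = 3.544 × A^0.137  ⇒  A^0.137 = 4/3.544 = 1.129
ln A = ln(1.129) / 0.137 = 0.1210 / 0.137 = 0.8835
A = e^0.8835 ≈ 2.419 km²

2.42 km²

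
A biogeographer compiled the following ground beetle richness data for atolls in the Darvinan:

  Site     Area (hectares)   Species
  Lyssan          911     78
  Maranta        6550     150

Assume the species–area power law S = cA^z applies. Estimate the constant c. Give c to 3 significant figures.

z = ln(S₂/S₁) / ln(A₂/A₁) = ln(150/78) / ln(6550/911) = 0.6539 / 1.9727 = 0.3315
c = S₁ / A₁^z = 78 / 911^0.3315 = 78 / 9.573 = 8.148

8.15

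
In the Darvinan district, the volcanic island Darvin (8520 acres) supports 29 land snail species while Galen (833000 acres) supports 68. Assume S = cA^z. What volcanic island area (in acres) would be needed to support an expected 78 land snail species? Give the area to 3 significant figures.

z = ln(68/29) / ln(833000/8520) = 0.8522 / 4.5826 = 0.1860
c = 29 / 8520^0.1860 = 29 / 5.382 = 5.389
A = (78/5.389)^(1/0.1860) ⇒ ln A = ln(14.48)/0.1860 = 14.3706
A = e^14.3706 ≈ 1742033 acres

1740000 acres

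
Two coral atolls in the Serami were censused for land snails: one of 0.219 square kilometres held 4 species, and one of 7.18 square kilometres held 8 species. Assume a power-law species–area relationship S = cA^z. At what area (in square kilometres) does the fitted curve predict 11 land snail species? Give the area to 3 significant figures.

z = ln(8/4) / ln(7.18/0.219) = 0.6931 / 3.4900 = 0.1986
c = 4 / 0.219^0.1986 = 4 / 0.7396 = 5.408
A = (11/5.408)^(1/0.1986) ⇒ ln A = ln(2.034)/0.1986 = 3.5747
A = e^3.5747 ≈ 35.68 square kilometres

35.7 square kilometres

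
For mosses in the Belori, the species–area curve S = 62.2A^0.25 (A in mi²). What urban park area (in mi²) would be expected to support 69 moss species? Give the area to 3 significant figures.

1.51 mi²

69 = 62.2 × A^0.25  ⇒  A^0.25 = 69/62.2 = 1.109
ln A = ln(1.109) / 0.25 = 0.1038 / 0.25 = 0.4150
A = e^0.4150 ≈ 1.514 mi²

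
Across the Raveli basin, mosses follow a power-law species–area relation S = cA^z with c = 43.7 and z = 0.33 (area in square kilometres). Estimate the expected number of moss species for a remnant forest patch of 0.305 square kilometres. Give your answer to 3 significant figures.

S = 43.7 × 0.305^0.33
ln S = ln 43.7 + 0.33 × ln 0.305 = 3.7773 + 0.33 × -1.1874 = 3.3855
S = e^3.3855 ≈ 29.53

29.5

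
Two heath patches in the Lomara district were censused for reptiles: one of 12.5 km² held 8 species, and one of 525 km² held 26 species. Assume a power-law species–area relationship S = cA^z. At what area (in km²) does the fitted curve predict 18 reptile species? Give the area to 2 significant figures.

160 km²

z = ln(26/8) / ln(525/12.5) = 1.1787 / 3.7377 = 0.3153
c = 8 / 12.5^0.3153 = 8 / 2.218 = 3.607
A = (18/3.607)^(1/0.3153) ⇒ ln A = ln(4.99)/0.3153 = 5.0973
A = e^5.0973 ≈ 163.6 km²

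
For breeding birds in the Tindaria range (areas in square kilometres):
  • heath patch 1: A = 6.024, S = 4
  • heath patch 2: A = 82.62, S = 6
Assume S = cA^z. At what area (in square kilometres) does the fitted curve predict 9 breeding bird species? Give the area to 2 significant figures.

z = ln(6/4) / ln(82.62/6.024) = 0.4055 / 2.6185 = 0.1548
c = 4 / 6.024^0.1548 = 4 / 1.321 = 3.029
A = (9/3.029)^(1/0.1548) ⇒ ln A = ln(2.971)/0.1548 = 7.0328
A = e^7.0328 ≈ 1133 square kilometres

1100 square kilometres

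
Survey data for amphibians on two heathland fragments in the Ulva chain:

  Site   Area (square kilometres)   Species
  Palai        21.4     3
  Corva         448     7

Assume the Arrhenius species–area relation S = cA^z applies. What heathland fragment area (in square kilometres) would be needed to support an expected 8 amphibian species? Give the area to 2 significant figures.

z = ln(7/3) / ln(448/21.4) = 0.8473 / 3.0414 = 0.2786
c = 3 / 21.4^0.2786 = 3 / 2.348 = 1.278
A = (8/1.278)^(1/0.2786) ⇒ ln A = ln(6.26)/0.2786 = 6.5841
A = e^6.5841 ≈ 723.5 square kilometres

720 square kilometres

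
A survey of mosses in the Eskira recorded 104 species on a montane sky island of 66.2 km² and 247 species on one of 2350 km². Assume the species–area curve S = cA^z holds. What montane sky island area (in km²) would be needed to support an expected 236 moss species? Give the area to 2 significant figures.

z = ln(247/104) / ln(2350/66.2) = 0.8650 / 3.5695 = 0.2423
c = 104 / 66.2^0.2423 = 104 / 2.762 = 37.65
A = (236/37.65)^(1/0.2423) ⇒ ln A = ln(6.268)/0.2423 = 7.5742
A = e^7.5742 ≈ 1947 km²

1900 km²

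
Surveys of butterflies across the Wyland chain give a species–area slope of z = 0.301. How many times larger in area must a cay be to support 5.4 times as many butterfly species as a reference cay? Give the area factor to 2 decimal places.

(A₂/A₁)^0.301 = 5.4, so A₂/A₁ = 5.4^(1/0.301) = 5.4^3.322
ln(A₂/A₁) = ln 5.4 / 0.301 = 1.6864 / 0.301 = 5.6027
A₂/A₁ = e^5.6027 ≈ 271.1

271.15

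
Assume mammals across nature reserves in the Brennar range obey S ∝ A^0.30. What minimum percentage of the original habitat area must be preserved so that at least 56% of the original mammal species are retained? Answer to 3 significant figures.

Need (A_new/A_old)^0.3 = 0.56, so A_new/A_old = 0.56^(1/0.3) = 0.56^3.333
ln(A_new/A_old) = ln 0.56 / 0.3 = -0.5798 / 0.3 = -1.9327
A_new/A_old = e^-1.9327 ≈ 0.1448

14.5%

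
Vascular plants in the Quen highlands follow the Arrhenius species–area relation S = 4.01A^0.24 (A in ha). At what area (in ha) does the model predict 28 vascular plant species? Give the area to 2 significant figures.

28 = 4.01 × A^0.24  ⇒  A^0.24 = 28/4.01 = 6.983
ln A = ln(6.983) / 0.24 = 1.9434 / 0.24 = 8.0976
A = e^8.0976 ≈ 3286 ha

3300 ha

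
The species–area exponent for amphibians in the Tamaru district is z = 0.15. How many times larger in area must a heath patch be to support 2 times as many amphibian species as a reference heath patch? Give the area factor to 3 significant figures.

102

(A₂/A₁)^0.15 = 2, so A₂/A₁ = 2^(1/0.15) = 2^6.667
ln(A₂/A₁) = ln 2 / 0.15 = 0.6931 / 0.15 = 4.6210
A₂/A₁ = e^4.6210 ≈ 101.6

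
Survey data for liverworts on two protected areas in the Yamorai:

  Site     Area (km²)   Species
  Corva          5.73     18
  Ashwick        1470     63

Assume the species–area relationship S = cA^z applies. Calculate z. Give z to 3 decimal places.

Taking logs: ln S = ln c + z ln A, so z = (ln S₂ − ln S₁)/(ln A₂ − ln A₁).
z = ln(63/18) / ln(1470/5.73) = ln(3.5) / ln(256.5) = 1.2528 / 5.5473 = 0.2258

0.226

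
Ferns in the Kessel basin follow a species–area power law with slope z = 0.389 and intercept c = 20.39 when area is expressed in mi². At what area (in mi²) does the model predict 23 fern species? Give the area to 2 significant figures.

1.4 mi²

23 = 20.39 × A^0.389  ⇒  A^0.389 = 23/20.39 = 1.128
ln A = ln(1.128) / 0.389 = 0.1204 / 0.389 = 0.3096
A = e^0.3096 ≈ 1.363 mi²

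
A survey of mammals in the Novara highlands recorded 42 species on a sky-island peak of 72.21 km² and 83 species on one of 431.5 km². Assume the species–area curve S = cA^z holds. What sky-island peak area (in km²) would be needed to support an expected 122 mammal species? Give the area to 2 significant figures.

1200 km²

z = ln(83/42) / ln(431.5/72.21) = 0.6812 / 1.7877 = 0.3810
c = 42 / 72.21^0.3810 = 42 / 5.107 = 8.224
A = (122/8.224)^(1/0.3810) ⇒ ln A = ln(14.84)/0.3810 = 7.0781
A = e^7.0781 ≈ 1186 km²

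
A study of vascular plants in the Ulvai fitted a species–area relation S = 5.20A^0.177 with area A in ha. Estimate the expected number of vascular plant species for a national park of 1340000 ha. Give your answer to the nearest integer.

S = 5.2 × 1340000^0.177 = 5.2 × 12.15 ≈ 63.17

63 species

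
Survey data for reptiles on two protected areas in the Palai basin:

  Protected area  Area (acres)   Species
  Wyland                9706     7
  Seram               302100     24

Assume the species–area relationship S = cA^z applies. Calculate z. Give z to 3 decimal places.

0.358

Taking logs: ln S = ln c + z ln A, so z = (ln S₂ − ln S₁)/(ln A₂ − ln A₁).
z = ln(24/7) / ln(302100/9706) = ln(3.429) / ln(31.13) = 1.2321 / 3.4380 = 0.3584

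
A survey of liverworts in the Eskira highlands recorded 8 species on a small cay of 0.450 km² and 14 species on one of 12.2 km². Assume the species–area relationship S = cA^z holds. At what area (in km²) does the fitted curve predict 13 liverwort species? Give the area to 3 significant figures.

z = ln(14/8) / ln(12.2/0.45) = 0.5596 / 3.2999 = 0.1696
c = 8 / 0.45^0.1696 = 8 / 0.8734 = 9.16
A = (13/9.16)^(1/0.1696) ⇒ ln A = ln(1.419)/0.1696 = 2.0644
A = e^2.0644 ≈ 7.881 km²

7.88 km²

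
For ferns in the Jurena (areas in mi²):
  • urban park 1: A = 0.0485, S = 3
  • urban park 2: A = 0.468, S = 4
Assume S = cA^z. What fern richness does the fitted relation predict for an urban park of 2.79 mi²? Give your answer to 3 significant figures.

5.02

z = ln(4/3) / ln(0.468/0.0485) = 0.2877 / 2.2669 = 0.1269
c = 3 / 0.0485^0.1269 = 3 / 0.6811 = 4.405
S₃ = 4.405 × 2.79^0.1269 = 4.405 × 1.139 ≈ 5.017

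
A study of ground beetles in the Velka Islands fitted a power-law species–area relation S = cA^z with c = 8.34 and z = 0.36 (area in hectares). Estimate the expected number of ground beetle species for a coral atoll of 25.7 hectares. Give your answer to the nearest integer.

S = 8.34 × 25.7^0.36
ln S = ln 8.34 + 0.36 × ln 25.7 = 2.1211 + 0.36 × 3.2465 = 3.2898
S = e^3.2898 ≈ 26.84

27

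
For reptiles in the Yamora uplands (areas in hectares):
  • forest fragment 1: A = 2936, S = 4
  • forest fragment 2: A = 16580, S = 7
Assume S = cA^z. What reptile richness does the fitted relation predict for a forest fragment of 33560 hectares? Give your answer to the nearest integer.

z = ln(7/4) / ln(16580/2936) = 0.5596 / 1.7311 = 0.3233
c = 4 / 2936^0.3233 = 4 / 13.21 = 0.3027
S₃ = 0.3027 × 33560^0.3233 = 0.3027 × 29.04 ≈ 8.792

9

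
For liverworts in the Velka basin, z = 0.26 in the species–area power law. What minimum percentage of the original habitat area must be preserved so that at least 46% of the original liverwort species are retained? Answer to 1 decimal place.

5.0%

Need (A_new/A_old)^0.26 = 0.46, so A_new/A_old = 0.46^(1/0.26) = 0.46^3.846
ln(A_new/A_old) = ln 0.46 / 0.26 = -0.7765 / 0.26 = -2.9866
A_new/A_old = e^-2.9866 ≈ 0.05046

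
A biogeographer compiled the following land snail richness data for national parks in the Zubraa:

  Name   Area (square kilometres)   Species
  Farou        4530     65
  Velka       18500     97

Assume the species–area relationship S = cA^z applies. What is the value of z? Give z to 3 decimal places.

Taking logs: ln S = ln c + z ln A, so z = (ln S₂ − ln S₁)/(ln A₂ − ln A₁).
z = ln(97/65) / ln(18500/4530) = ln(1.492) / ln(4.084) = 0.4003 / 1.4070 = 0.2845

0.285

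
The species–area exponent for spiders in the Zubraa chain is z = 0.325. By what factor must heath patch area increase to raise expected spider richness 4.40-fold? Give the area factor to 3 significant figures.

(A₂/A₁)^0.325 = 4.4, so A₂/A₁ = 4.4^(1/0.325) = 4.4^3.077
ln(A₂/A₁) = ln 4.4 / 0.325 = 1.4816 / 0.325 = 4.5588
A₂/A₁ = e^4.5588 ≈ 95.47

95.5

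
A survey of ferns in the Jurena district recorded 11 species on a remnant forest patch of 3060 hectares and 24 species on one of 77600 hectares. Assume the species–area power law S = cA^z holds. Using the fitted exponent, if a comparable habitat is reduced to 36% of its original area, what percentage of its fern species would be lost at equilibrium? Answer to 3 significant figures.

21.8%

z = ln(24/11) / ln(77600/3060) = 0.7802 / 3.2332 = 0.2413
S_new/S_old = (A_new/A_old)^z = 0.36^0.2413 = exp(0.2413 × -1.0217) = 0.7815
Fraction lost = 1 − 0.7815 = 0.2185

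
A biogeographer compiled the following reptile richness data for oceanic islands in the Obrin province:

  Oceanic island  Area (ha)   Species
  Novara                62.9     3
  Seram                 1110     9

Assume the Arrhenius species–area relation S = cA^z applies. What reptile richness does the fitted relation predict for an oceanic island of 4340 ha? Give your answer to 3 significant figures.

15.2

z = ln(9/3) / ln(1110/62.9) = 1.0986 / 2.8706 = 0.3827
c = 3 / 62.9^0.3827 = 3 / 4.879 = 0.6148
S₃ = 0.6148 × 4340^0.3827 = 0.6148 × 24.67 ≈ 15.17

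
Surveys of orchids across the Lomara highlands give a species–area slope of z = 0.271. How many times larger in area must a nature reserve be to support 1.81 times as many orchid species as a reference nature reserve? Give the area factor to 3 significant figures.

8.93

(A₂/A₁)^0.271 = 1.81, so A₂/A₁ = 1.81^(1/0.271) = 1.81^3.69
ln(A₂/A₁) = ln 1.81 / 0.271 = 0.5933 / 0.271 = 2.1894
A₂/A₁ = e^2.1894 ≈ 8.93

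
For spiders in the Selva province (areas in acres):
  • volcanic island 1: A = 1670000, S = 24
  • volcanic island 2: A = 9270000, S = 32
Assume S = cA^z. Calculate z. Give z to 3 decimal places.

Taking logs: ln S = ln c + z ln A, so z = (ln S₂ − ln S₁)/(ln A₂ − ln A₁).
z = ln(32/24) / ln(9270000/1670000) = ln(1.333) / ln(5.551) = 0.2877 / 1.7140 = 0.1678

0.168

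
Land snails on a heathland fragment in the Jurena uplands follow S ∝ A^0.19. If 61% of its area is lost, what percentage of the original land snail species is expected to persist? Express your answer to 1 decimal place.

S_new/S_old = (A_new/A_old)^z = 0.39^0.19
= exp(0.19 × ln 0.39) = exp(0.19 × -0.9416) = exp(-0.1789) ≈ 0.8362

83.6%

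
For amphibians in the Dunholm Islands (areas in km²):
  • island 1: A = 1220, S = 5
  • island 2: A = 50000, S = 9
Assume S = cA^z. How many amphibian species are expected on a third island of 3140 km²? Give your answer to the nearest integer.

z = ln(9/5) / ln(50000/1220) = 0.5878 / 3.7132 = 0.1583
c = 5 / 1220^0.1583 = 5 / 3.08 = 1.623
S₃ = 1.623 × 3140^0.1583 = 1.623 × 3.577 ≈ 5.807

6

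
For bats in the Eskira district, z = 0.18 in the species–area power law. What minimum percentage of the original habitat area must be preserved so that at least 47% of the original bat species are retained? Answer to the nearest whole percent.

2%

Need (A_new/A_old)^0.18 = 0.47, so A_new/A_old = 0.47^(1/0.18) = 0.47^5.556
ln(A_new/A_old) = ln 0.47 / 0.18 = -0.7550 / 0.18 = -4.1946
A_new/A_old = e^-4.1946 ≈ 0.01508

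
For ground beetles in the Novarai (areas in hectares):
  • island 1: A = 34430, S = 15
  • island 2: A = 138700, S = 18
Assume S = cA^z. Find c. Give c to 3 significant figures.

z = ln(S₂/S₁) / ln(A₂/A₁) = ln(18/15) / ln(138700/34430) = 0.1823 / 1.3934 = 0.1308
c = S₁ / A₁^z = 15 / 34430^0.1308 = 15 / 3.923 = 3.823

3.82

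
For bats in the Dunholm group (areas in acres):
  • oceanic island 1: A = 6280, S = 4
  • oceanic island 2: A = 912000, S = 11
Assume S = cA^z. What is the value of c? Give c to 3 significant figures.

0.677

z = ln(S₂/S₁) / ln(A₂/A₁) = ln(11/4) / ln(912000/6280) = 1.0116 / 4.9783 = 0.2032
c = S₁ / A₁^z = 4 / 6280^0.2032 = 4 / 5.912 = 0.6766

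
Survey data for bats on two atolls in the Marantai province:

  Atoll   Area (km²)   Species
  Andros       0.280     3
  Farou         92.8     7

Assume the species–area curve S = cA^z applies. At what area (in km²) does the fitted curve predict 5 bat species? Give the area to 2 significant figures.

9.3 km²

z = ln(7/3) / ln(92.8/0.28) = 0.8473 / 5.8034 = 0.1460
c = 3 / 0.28^0.1460 = 3 / 0.8304 = 3.613
A = (5/3.613)^(1/0.1460) ⇒ ln A = ln(1.384)/0.1460 = 2.2258
A = e^2.2258 ≈ 9.261 km²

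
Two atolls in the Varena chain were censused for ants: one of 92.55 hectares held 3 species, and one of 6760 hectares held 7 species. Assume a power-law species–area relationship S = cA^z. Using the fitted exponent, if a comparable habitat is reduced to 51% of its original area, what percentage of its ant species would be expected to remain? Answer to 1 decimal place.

87.6%

z = ln(7/3) / ln(6760/92.55) = 0.8473 / 4.2910 = 0.1975
S_new/S_old = (A_new/A_old)^z = 0.51^0.1975 = exp(0.1975 × -0.6733) = 0.8755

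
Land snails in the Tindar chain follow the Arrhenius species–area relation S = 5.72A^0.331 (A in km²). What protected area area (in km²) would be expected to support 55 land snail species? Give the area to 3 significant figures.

55 = 5.72 × A^0.331  ⇒  A^0.331 = 55/5.72 = 9.615
ln A = ln(9.615) / 0.331 = 2.2634 / 0.331 = 6.8380
A = e^6.8380 ≈ 932.6 km²

933 km²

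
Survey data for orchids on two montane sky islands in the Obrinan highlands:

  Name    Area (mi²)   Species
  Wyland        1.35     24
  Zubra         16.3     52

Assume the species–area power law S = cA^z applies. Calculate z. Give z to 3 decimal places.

0.310

Taking logs: ln S = ln c + z ln A, so z = (ln S₂ − ln S₁)/(ln A₂ − ln A₁).
z = ln(52/24) / ln(16.3/1.35) = ln(2.167) / ln(12.07) = 0.7732 / 2.4911 = 0.3104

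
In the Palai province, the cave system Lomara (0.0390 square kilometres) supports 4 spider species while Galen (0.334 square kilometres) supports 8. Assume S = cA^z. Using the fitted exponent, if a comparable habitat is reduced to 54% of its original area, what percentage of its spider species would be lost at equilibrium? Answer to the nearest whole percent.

18%

z = ln(8/4) / ln(0.334/0.039) = 0.6931 / 2.1476 = 0.3228
S_new/S_old = (A_new/A_old)^z = 0.54^0.3228 = exp(0.3228 × -0.6162) = 0.8196
Fraction lost = 1 − 0.8196 = 0.1804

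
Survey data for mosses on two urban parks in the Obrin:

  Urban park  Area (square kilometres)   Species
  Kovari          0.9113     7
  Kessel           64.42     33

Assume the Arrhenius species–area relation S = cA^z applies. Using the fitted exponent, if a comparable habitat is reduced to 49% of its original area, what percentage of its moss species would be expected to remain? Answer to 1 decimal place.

z = ln(33/7) / ln(64.42/0.9113) = 1.5506 / 4.2583 = 0.3641
S_new/S_old = (A_new/A_old)^z = 0.49^0.3641 = exp(0.3641 × -0.7133) = 0.7712

77.1%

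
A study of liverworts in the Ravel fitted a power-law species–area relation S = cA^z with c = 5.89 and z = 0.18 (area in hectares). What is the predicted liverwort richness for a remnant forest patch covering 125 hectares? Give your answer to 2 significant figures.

14

S = 5.89 × 125^0.18
ln S = ln 5.89 + 0.18 × ln 125 = 1.7733 + 0.18 × 4.8283 = 2.6424
S = e^2.6424 ≈ 14.05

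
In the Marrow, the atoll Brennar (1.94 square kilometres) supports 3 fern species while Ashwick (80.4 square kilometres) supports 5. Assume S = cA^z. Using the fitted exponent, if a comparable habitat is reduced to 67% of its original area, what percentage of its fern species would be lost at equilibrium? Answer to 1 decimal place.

5.3%

z = ln(5/3) / ln(80.4/1.94) = 0.5108 / 3.7243 = 0.1372
S_new/S_old = (A_new/A_old)^z = 0.67^0.1372 = exp(0.1372 × -0.4005) = 0.9466
Fraction lost = 1 − 0.9466 = 0.05345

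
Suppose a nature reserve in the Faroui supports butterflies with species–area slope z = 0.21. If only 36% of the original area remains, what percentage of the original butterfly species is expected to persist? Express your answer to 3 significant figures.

S_new/S_old = (A_new/A_old)^z = 0.36^0.21
= exp(0.21 × ln 0.36) = exp(0.21 × -1.0217) = exp(-0.2145) ≈ 0.8069

80.7%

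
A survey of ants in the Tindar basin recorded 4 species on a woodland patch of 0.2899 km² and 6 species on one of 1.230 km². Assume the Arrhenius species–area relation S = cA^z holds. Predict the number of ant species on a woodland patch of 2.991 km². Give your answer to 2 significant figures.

z = ln(6/4) / ln(1.23/0.2899) = 0.4055 / 1.4452 = 0.2806
c = 4 / 0.2899^0.2806 = 4 / 0.7065 = 5.661
S₃ = 5.661 × 2.991^0.2806 = 5.661 × 1.36 ≈ 7.699

7.7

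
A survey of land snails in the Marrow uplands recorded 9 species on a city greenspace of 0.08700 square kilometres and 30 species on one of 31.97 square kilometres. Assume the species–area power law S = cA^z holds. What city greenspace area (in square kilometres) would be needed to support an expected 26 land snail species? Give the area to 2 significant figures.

z = ln(30/9) / ln(31.97/0.087) = 1.2040 / 5.9066 = 0.2038
c = 9 / 0.087^0.2038 = 9 / 0.6079 = 14.8
A = (26/14.8)^(1/0.2038) ⇒ ln A = ln(1.756)/0.2038 = 2.7628
A = e^2.7628 ≈ 15.84 square kilometres

16 square kilometres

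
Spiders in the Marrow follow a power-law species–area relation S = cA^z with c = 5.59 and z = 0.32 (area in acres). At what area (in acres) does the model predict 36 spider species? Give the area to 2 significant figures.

340 acres

36 = 5.59 × A^0.32  ⇒  A^0.32 = 36/5.59 = 6.44
ln A = ln(6.44) / 0.32 = 1.8625 / 0.32 = 5.8204
A = e^5.8204 ≈ 337.1 acres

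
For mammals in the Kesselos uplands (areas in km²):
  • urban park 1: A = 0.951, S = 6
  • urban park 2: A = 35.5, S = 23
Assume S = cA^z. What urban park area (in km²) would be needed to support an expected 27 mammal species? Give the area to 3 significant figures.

z = ln(23/6) / ln(35.5/0.951) = 1.3437 / 3.6198 = 0.3712
c = 6 / 0.951^0.3712 = 6 / 0.9815 = 6.113
A = (27/6.113)^(1/0.3712) ⇒ ln A = ln(4.417)/0.3712 = 4.0015
A = e^4.0015 ≈ 54.68 km²

54.7 km²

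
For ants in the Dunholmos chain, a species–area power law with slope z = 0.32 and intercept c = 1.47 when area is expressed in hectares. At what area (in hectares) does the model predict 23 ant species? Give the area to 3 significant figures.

23 = 1.47 × A^0.32  ⇒  A^0.32 = 23/1.47 = 15.65
ln A = ln(15.65) / 0.32 = 2.7502 / 0.32 = 8.5945
A = e^8.5945 ≈ 5402 hectares

5400 hectares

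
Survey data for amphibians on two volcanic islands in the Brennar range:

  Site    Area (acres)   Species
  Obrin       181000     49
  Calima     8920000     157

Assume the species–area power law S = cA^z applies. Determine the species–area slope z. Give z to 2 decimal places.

Taking logs: ln S = ln c + z ln A, so z = (ln S₂ − ln S₁)/(ln A₂ − ln A₁).
z = ln(157/49) / ln(8920000/181000) = ln(3.204) / ln(49.28) = 1.1644 / 3.8976 = 0.2988

0.30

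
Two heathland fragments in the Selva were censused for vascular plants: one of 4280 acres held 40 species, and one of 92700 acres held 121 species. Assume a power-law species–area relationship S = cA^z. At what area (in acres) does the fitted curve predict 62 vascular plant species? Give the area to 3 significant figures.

14500 acres

z = ln(121/40) / ln(92700/4280) = 1.1069 / 3.0754 = 0.3599
c = 40 / 4280^0.3599 = 40 / 20.28 = 1.973
A = (62/1.973)^(1/0.3599) ⇒ ln A = ln(31.43)/0.3599 = 9.5793
A = e^9.5793 ≈ 14463 acres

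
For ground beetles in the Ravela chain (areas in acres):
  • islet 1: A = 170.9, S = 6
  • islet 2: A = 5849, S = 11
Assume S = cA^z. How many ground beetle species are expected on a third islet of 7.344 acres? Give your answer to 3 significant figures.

z = ln(11/6) / ln(5849/170.9) = 0.6061 / 3.5329 = 0.1716
c = 6 / 170.9^0.1716 = 6 / 2.416 = 2.484
S₃ = 2.484 × 7.344^0.1716 = 2.484 × 1.408 ≈ 3.497

3.50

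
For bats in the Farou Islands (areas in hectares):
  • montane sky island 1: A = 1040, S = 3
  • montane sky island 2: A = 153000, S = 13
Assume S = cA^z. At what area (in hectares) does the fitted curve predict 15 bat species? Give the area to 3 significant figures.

z = ln(13/3) / ln(153000/1040) = 1.4663 / 4.9912 = 0.2938
c = 3 / 1040^0.2938 = 3 / 7.698 = 0.3897
A = (15/0.3897)^(1/0.2938) ⇒ ln A = ln(38.49)/0.2938 = 12.4253
A = e^12.4253 ≈ 249020 hectares

249000 hectares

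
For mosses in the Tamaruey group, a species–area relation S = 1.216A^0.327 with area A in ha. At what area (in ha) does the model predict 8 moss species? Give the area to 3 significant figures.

318 ha

8 = 1.216 × A^0.327  ⇒  A^0.327 = 8/1.216 = 6.579
ln A = ln(6.579) / 0.327 = 1.8839 / 0.327 = 5.7611
A = e^5.7611 ≈ 317.7 ha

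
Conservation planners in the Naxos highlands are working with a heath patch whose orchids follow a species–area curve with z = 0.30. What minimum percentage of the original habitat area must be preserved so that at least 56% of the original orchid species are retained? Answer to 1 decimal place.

Need (A_new/A_old)^0.3 = 0.56, so A_new/A_old = 0.56^(1/0.3) = 0.56^3.333
ln(A_new/A_old) = ln 0.56 / 0.3 = -0.5798 / 0.3 = -1.9327
A_new/A_old = e^-1.9327 ≈ 0.1448

14.5%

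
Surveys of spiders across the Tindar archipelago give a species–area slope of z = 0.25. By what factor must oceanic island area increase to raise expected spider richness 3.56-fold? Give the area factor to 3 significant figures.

161

(A₂/A₁)^0.25 = 3.56, so A₂/A₁ = 3.56^(1/0.25) = 3.56^4
ln(A₂/A₁) = ln 3.56 / 0.25 = 1.2698 / 0.25 = 5.0790
A₂/A₁ = e^5.0790 ≈ 160.6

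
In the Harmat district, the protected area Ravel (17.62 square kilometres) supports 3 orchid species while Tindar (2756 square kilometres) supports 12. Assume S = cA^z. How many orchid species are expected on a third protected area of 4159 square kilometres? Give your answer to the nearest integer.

13

z = ln(12/3) / ln(2756/17.62) = 1.3863 / 5.0525 = 0.2744
c = 3 / 17.62^0.2744 = 3 / 2.197 = 1.365
S₃ = 1.365 × 4159^0.2744 = 1.365 × 9.839 ≈ 13.43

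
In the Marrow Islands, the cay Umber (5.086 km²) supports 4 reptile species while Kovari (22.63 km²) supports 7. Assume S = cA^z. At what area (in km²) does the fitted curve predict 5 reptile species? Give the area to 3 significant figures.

z = ln(7/4) / ln(22.63/5.086) = 0.5596 / 1.4928 = 0.3749
c = 4 / 5.086^0.3749 = 4 / 1.84 = 2.174
A = (5/2.174)^(1/0.3749) ⇒ ln A = ln(2.3)/0.3749 = 2.2217
A = e^2.2217 ≈ 9.223 km²

9.22 km²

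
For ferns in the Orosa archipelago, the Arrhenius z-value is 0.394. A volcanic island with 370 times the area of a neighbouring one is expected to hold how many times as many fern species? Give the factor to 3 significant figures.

S₂/S₁ = (A₂/A₁)^z = 370^0.394
ln(S₂/S₁) = 0.394 × ln 370 = 0.394 × 5.9135 = 2.3299
S₂/S₁ = e^2.3299 ≈ 10.28

10.3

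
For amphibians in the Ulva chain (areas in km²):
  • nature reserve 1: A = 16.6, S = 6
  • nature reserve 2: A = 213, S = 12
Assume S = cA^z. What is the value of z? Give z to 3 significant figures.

Taking logs: ln S = ln c + z ln A, so z = (ln S₂ − ln S₁)/(ln A₂ − ln A₁).
z = ln(12/6) / ln(213/16.6) = ln(2) / ln(12.83) = 0.6931 / 2.5519 = 0.2716

0.272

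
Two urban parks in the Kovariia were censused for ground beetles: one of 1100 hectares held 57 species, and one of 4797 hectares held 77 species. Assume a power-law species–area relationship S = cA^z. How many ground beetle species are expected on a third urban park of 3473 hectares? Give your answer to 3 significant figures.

72.1

z = ln(77/57) / ln(4797/1100) = 0.3008 / 1.4727 = 0.2042
c = 57 / 1100^0.2042 = 57 / 4.179 = 13.64
S₃ = 13.64 × 3473^0.2042 = 13.64 × 5.286 ≈ 72.09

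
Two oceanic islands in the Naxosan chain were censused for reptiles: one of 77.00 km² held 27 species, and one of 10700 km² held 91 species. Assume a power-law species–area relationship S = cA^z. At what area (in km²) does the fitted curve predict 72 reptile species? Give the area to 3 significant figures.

z = ln(91/27) / ln(10700/77) = 1.2150 / 4.9342 = 0.2462
c = 27 / 77^0.2462 = 27 / 2.914 = 9.265
A = (72/9.265)^(1/0.2462) ⇒ ln A = ln(7.772)/0.2462 = 8.3269
A = e^8.3269 ≈ 4134 km²

4130 km²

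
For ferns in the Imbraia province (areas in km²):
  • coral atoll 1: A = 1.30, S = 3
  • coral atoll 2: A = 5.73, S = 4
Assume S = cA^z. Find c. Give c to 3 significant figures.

z = ln(S₂/S₁) / ln(A₂/A₁) = ln(4/3) / ln(5.73/1.3) = 0.2877 / 1.4834 = 0.1939
c = S₁ / A₁^z = 3 / 1.3^0.1939 = 3 / 1.052 = 2.851

2.85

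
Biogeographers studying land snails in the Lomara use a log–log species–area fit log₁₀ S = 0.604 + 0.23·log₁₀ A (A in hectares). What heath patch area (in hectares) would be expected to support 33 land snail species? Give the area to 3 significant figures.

9470 hectares

33 = 4.018 × A^0.23  ⇒  A^0.23 = 33/4.018 = 8.213
ln A = ln(8.213) / 0.23 = 2.1057 / 0.23 = 9.1554
A = e^9.1554 ≈ 9466 hectares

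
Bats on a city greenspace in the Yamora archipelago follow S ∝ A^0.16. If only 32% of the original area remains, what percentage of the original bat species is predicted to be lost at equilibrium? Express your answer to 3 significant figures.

16.7%

S_new/S_old = (A_new/A_old)^z = 0.32^0.16
= exp(0.16 × ln 0.32) = exp(0.16 × -1.1394) = exp(-0.1823) ≈ 0.8333
Fraction lost = 1 − 0.8333 = 0.1667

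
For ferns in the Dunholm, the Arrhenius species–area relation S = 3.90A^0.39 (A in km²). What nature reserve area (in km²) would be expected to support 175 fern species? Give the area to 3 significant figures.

17200 km²

175 = 3.9 × A^0.39  ⇒  A^0.39 = 175/3.9 = 44.87
ln A = ln(44.87) / 0.39 = 3.8038 / 0.39 = 9.7534
A = e^9.7534 ≈ 17212 km²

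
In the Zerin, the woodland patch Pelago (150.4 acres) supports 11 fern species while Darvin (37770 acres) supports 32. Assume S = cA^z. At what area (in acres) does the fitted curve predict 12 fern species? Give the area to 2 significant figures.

z = ln(32/11) / ln(37770/150.4) = 1.0678 / 5.5260 = 0.1932
c = 11 / 150.4^0.1932 = 11 / 2.635 = 4.175
A = (12/4.175)^(1/0.1932) ⇒ ln A = ln(2.874)/0.1932 = 5.4636
A = e^5.4636 ≈ 235.9 acres

240 acres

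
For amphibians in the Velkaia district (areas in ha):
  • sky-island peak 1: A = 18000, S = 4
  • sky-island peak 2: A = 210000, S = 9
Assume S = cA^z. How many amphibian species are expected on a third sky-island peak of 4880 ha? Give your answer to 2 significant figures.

z = ln(9/4) / ln(210000/18000) = 0.8109 / 2.4567 = 0.3301
c = 4 / 18000^0.3301 = 4 / 25.39 = 0.1576
S₃ = 0.1576 × 4880^0.3301 = 0.1576 × 16.5 ≈ 2.6

2.6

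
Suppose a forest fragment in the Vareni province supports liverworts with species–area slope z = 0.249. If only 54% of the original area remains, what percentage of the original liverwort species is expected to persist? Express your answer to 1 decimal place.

85.8%

S_new/S_old = (A_new/A_old)^z = 0.54^0.249
= exp(0.249 × ln 0.54) = exp(0.249 × -0.6162) = exp(-0.1534) ≈ 0.8578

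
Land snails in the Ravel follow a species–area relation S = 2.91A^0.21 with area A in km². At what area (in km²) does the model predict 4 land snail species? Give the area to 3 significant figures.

4.55 km²

4 = 2.91 × A^0.21  ⇒  A^0.21 = 4/2.91 = 1.375
ln A = ln(1.375) / 0.21 = 0.3181 / 0.21 = 1.5150
A = e^1.5150 ≈ 4.549 km²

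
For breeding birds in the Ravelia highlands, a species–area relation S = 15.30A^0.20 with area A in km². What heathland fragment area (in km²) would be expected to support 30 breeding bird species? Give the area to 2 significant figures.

29 km²

30 = 15.3 × A^0.2  ⇒  A^0.2 = 30/15.3 = 1.961
ln A = ln(1.961) / 0.2 = 0.6733 / 0.2 = 3.3667
A = e^3.3667 ≈ 28.98 km²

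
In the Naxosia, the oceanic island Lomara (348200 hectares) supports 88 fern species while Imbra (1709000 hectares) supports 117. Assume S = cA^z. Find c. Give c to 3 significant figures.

z = ln(S₂/S₁) / ln(A₂/A₁) = ln(117/88) / ln(1709000/348200) = 0.2848 / 1.5909 = 0.1790
c = S₁ / A₁^z = 88 / 348200^0.1790 = 88 / 9.823 = 8.959

8.96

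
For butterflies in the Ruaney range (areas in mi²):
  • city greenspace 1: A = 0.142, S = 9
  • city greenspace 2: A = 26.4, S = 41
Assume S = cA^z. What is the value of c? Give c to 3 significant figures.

15.9

z = ln(S₂/S₁) / ln(A₂/A₁) = ln(41/9) / ln(26.4/0.142) = 1.5163 / 5.2253 = 0.2902
c = S₁ / A₁^z = 9 / 0.142^0.2902 = 9 / 0.5675 = 15.86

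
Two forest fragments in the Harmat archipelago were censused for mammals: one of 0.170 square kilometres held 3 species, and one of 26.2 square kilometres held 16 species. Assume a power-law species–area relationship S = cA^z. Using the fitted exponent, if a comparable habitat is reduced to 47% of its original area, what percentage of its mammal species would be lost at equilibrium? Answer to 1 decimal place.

z = ln(16/3) / ln(26.2/0.17) = 1.6740 / 5.0377 = 0.3323
S_new/S_old = (A_new/A_old)^z = 0.47^0.3323 = exp(0.3323 × -0.7550) = 0.7781
Fraction lost = 1 − 0.7781 = 0.2219

22.2%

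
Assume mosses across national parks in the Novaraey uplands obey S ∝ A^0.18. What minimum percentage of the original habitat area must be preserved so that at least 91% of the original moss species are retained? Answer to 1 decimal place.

Need (A_new/A_old)^0.18 = 0.91, so A_new/A_old = 0.91^(1/0.18) = 0.91^5.556
ln(A_new/A_old) = ln 0.91 / 0.18 = -0.0943 / 0.18 = -0.5239
A_new/A_old = e^-0.5239 ≈ 0.5922

59.2%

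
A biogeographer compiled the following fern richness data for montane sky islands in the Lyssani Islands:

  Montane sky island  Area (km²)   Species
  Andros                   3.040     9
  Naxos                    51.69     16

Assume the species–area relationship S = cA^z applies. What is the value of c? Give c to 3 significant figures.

7.18

z = ln(S₂/S₁) / ln(A₂/A₁) = ln(16/9) / ln(51.69/3.04) = 0.5754 / 2.8334 = 0.2031
c = S₁ / A₁^z = 9 / 3.04^0.2031 = 9 / 1.253 = 7.181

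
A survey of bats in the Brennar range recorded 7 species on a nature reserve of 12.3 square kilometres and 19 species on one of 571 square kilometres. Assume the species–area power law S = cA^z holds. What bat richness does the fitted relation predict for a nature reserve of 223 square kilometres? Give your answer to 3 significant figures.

z = ln(19/7) / ln(571/12.3) = 0.9985 / 3.8378 = 0.2602
c = 7 / 12.3^0.2602 = 7 / 1.921 = 3.644
S₃ = 3.644 × 223^0.2602 = 3.644 × 4.083 ≈ 14.88

14.9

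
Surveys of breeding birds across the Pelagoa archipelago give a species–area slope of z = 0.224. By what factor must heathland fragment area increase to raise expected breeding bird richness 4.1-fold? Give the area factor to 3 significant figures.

(A₂/A₁)^0.224 = 4.1, so A₂/A₁ = 4.1^(1/0.224) = 4.1^4.464
ln(A₂/A₁) = ln 4.1 / 0.224 = 1.4110 / 0.224 = 6.2990
A₂/A₁ = e^6.2990 ≈ 544.1

544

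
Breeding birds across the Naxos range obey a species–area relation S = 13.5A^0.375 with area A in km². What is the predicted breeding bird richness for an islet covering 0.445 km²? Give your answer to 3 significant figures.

9.96

S = 13.5 × 0.445^0.375
ln S = ln 13.5 + 0.375 × ln 0.445 = 2.6027 + 0.375 × -0.8097 = 2.2991
S = e^2.2991 ≈ 9.965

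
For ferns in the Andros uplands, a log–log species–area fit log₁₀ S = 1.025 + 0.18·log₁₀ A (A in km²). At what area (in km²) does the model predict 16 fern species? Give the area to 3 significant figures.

16 = 10.59 × A^0.18  ⇒  A^0.18 = 16/10.59 = 1.51
ln A = ln(1.51) / 0.18 = 0.4124 / 0.18 = 2.2913
A = e^2.2913 ≈ 9.888 km²

9.89 km²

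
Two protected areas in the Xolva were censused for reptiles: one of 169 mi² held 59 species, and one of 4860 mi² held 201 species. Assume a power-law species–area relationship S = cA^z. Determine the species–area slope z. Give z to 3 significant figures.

Taking logs: ln S = ln c + z ln A, so z = (ln S₂ − ln S₁)/(ln A₂ − ln A₁).
z = ln(201/59) / ln(4860/169) = ln(3.407) / ln(28.76) = 1.2258 / 3.3589 = 0.3649

0.365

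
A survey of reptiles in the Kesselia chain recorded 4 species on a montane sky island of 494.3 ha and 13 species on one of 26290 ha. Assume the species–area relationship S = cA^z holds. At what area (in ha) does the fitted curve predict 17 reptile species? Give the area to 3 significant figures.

65000 ha

z = ln(13/4) / ln(26290/494.3) = 1.1787 / 3.9738 = 0.2966
c = 4 / 494.3^0.2966 = 4 / 6.296 = 0.6353
A = (17/0.6353)^(1/0.2966) ⇒ ln A = ln(26.76)/0.2966 = 11.0814
A = e^11.0814 ≈ 64951 ha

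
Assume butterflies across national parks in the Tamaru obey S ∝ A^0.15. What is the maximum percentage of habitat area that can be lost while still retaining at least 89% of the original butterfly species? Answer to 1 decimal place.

Need (A_new/A_old)^0.15 = 0.89, so A_new/A_old = 0.89^(1/0.15) = 0.89^6.667
ln(A_new/A_old) = ln 0.89 / 0.15 = -0.1165 / 0.15 = -0.7769
A_new/A_old = e^-0.7769 ≈ 0.4598
Fraction that can be lost = 1 − 0.4598 = 0.5402

54.0%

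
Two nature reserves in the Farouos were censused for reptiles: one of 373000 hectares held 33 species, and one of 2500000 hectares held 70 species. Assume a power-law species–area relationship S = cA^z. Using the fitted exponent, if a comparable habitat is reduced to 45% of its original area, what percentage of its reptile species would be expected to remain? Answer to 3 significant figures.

72.9%

z = ln(70/33) / ln(2500000/373000) = 0.7520 / 1.9025 = 0.3953
S_new/S_old = (A_new/A_old)^z = 0.45^0.3953 = exp(0.3953 × -0.7985) = 0.7293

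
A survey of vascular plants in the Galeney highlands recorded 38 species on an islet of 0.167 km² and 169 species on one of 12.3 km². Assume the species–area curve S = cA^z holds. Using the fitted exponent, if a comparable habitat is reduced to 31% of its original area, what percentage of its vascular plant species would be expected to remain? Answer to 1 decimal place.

66.6%

z = ln(169/38) / ln(12.3/0.167) = 1.4923 / 4.2994 = 0.3471
S_new/S_old = (A_new/A_old)^z = 0.31^0.3471 = exp(0.3471 × -1.1712) = 0.666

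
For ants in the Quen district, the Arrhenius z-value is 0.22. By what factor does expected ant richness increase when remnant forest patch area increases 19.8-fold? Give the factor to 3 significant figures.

1.93

S₂/S₁ = (A₂/A₁)^z = 19.8^0.22
ln(S₂/S₁) = 0.22 × ln 19.8 = 0.22 × 2.9857 = 0.6569
S₂/S₁ = e^0.6569 ≈ 1.929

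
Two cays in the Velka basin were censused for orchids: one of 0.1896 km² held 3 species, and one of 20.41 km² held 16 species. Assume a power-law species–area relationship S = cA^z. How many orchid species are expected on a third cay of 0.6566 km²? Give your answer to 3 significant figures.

4.68

z = ln(16/3) / ln(20.41/0.1896) = 1.6740 / 4.6789 = 0.3578
c = 3 / 0.1896^0.3578 = 3 / 0.5516 = 5.439
S₃ = 5.439 × 0.6566^0.3578 = 5.439 × 0.8603 ≈ 4.679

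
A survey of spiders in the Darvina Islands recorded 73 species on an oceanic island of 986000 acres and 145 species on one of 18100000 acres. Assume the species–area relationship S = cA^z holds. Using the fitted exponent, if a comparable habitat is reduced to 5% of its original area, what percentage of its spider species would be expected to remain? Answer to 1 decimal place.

49.3%

z = ln(145/73) / ln(18100000/986000) = 0.6863 / 2.9100 = 0.2358
S_new/S_old = (A_new/A_old)^z = 0.05^0.2358 = exp(0.2358 × -2.9957) = 0.4934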